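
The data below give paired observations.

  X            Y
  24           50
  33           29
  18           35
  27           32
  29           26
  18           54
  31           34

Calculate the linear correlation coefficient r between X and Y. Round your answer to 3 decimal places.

-0.665

n = 7, ΣX = 180, ΣY = 260, ΣX² = 4844, ΣY² = 10338, ΣXY = 6431
nΣXY − ΣXΣY = 45017 − 46800 = -1783
nΣX² − (ΣX)² = 33908 − 32400 = 1508; nΣY² − (ΣY)² = 72366 − 67600 = 4766
r = -1783 / √(1508 × 4766) = -1783 / 2680.8819 ≈ -0.665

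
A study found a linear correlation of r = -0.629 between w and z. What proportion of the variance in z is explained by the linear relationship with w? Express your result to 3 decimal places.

r² = (-0.629)² = 0.396

0.396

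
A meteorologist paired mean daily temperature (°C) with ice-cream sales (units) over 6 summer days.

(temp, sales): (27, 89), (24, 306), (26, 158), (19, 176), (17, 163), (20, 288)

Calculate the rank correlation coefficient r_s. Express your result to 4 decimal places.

-0.4286

Rank temp: 6, 4, 5, 2, 1, 3
Rank sales: 1, 6, 2, 4, 3, 5
d = rank(temp) − rank(sales): 5, -2, 3, -2, -2, -2; Σd² = 50
ρ = 1 − 6Σd² / [n(n²−1)] = 1 − 6×50 / (6×35) = 1 − 300/210 ≈ -0.4286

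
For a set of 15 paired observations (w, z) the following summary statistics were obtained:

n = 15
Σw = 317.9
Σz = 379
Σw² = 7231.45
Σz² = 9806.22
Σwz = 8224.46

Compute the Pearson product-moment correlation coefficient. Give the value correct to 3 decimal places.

r = (nΣwz − ΣwΣz) / √[(nΣw² − (Σw)²)(nΣz² − (Σz)²)]
Numerator: 15×8224.46 − 317.9×379 = 2882.8
Denominator: √[(108471.75 − 101060.41)(147093.3 − 143641)] = √[7411.34 × 3452.3] = 5058.2773
r = 2882.8 / 5058.2773 ≈ 0.570

0.570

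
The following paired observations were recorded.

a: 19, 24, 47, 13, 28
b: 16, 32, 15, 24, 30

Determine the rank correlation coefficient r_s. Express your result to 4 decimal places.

-0.2000

Rank a: 2, 3, 5, 1, 4
Rank b: 2, 5, 1, 3, 4
d = rank(a) − rank(b): 0, -2, 4, -2, 0; Σd² = 24
ρ = 1 − 6Σd² / [n(n²−1)] = 1 − 6×24 / (5×24) = 1 − 144/120 ≈ -0.2000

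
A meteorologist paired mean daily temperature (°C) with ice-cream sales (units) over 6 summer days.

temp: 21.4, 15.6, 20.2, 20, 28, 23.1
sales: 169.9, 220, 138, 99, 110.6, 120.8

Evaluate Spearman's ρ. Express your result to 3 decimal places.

-0.371

Rank temp: 4, 1, 3, 2, 6, 5
Rank sales: 5, 6, 4, 1, 2, 3
d = rank(temp) − rank(sales): -1, -5, -1, 1, 4, 2; Σd² = 48
ρ = 1 − 6Σd² / [n(n²−1)] = 1 − 6×48 / (6×35) = 1 − 288/210 ≈ -0.371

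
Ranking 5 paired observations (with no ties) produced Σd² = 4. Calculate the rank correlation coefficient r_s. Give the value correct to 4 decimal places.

0.8000

ρ = 1 − 6Σd² / [n(n²−1)] = 1 − 6×4 / (5×24)
  = 1 − 24/120 = 1 − 0.20000 ≈ 0.8000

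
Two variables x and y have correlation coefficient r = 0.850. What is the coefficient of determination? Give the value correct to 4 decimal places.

0.7225

r² = (0.850)² = 0.7225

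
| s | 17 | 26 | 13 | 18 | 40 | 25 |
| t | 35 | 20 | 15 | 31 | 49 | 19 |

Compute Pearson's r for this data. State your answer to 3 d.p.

0.632

n = 6, Σs = 139, Σt = 169, Σs² = 3683, Σt² = 5573, Σst = 4303
nΣst − ΣsΣt = 25818 − 23491 = 2327
nΣs² − (Σs)² = 22098 − 19321 = 2777; nΣt² − (Σt)² = 33438 − 28561 = 4877
r = 2327 / √(2777 × 4877) = 2327 / 3680.1398 ≈ 0.632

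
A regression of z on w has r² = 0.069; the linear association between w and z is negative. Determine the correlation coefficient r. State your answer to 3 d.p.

-0.263

|r| = √0.069 = 0.263
The association is negative, so r = −0.263.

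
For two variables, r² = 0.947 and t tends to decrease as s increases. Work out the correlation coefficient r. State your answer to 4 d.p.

|r| = √0.947 = 0.9731
The association is negative, so r = −0.9731.

-0.9731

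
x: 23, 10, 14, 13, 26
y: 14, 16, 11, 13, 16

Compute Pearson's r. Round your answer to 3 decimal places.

0.290

n = 5, Σx = 86, Σy = 70, Σx² = 1670, Σy² = 998, Σxy = 1221
nΣxy − ΣxΣy = 6105 − 6020 = 85
nΣx² − (Σx)² = 8350 − 7396 = 954; nΣy² − (Σy)² = 4990 − 4900 = 90
r = 85 / √(954 × 90) = 85 / 293.0188 ≈ 0.290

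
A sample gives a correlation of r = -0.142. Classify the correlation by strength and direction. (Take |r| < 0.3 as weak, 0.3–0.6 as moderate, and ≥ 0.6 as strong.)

weak negative

r = -0.142 < 0 so the relationship is negative.
|r| = 0.142, which falls in the weak range.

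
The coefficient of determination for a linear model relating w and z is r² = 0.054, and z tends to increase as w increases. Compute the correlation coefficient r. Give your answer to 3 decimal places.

|r| = √0.054 = 0.232
The association is positive, so r = 0.232.

0.232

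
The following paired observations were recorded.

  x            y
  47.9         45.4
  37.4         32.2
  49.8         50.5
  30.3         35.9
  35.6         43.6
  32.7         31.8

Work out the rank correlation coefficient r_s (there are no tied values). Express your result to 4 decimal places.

Rank x: 5, 4, 6, 1, 3, 2
Rank y: 5, 2, 6, 3, 4, 1
d = rank(x) − rank(y): 0, 2, 0, -2, -1, 1; Σd² = 10
ρ = 1 − 6Σd² / [n(n²−1)] = 1 − 6×10 / (6×35) = 1 − 60/210 ≈ 0.7143

0.7143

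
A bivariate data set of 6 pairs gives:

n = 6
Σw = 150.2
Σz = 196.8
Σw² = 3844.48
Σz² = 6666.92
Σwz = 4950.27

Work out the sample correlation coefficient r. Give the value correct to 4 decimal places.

0.1772

r = (nΣwz − ΣwΣz) / √[(nΣw² − (Σw)²)(nΣz² − (Σz)²)]
Numerator: 6×4950.27 − 150.2×196.8 = 142.26
Denominator: √[(23066.88 − 22560.04)(40001.52 − 38730.24)] = √[506.84 × 1271.28] = 802.7051
r = 142.26 / 802.7051 ≈ 0.1772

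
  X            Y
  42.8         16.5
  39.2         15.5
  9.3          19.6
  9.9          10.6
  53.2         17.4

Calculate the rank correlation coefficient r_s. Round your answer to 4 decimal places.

0.0000

Rank X: 4, 3, 1, 2, 5
Rank Y: 3, 2, 5, 1, 4
d = rank(X) − rank(Y): 1, 1, -4, 1, 1; Σd² = 20
ρ = 1 − 6Σd² / [n(n²−1)] = 1 − 6×20 / (5×24) = 1 − 120/120 ≈ 0.0000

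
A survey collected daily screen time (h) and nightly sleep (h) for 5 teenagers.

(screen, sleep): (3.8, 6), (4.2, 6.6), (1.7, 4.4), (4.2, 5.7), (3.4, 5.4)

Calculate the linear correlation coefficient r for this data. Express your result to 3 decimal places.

n = 5, Σx = 17.3, Σy = 28.1, Σx² = 64.17, Σy² = 160.57, Σxy = 100.3
nΣxy − ΣxΣy = 501.5 − 486.13 = 15.37
nΣx² − (Σx)² = 320.85 − 299.29 = 21.56; nΣy² − (Σy)² = 802.85 − 789.61 = 13.24
r = 15.37 / √(21.56 × 13.24) = 15.37 / 16.8954 ≈ 0.910

0.910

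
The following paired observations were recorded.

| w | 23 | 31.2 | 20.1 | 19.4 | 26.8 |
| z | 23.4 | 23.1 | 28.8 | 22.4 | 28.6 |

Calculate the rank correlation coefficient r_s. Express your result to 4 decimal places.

0.1000

Rank w: 3, 5, 2, 1, 4
Rank z: 3, 2, 5, 1, 4
d = rank(w) − rank(z): 0, 3, -3, 0, 0; Σd² = 18
ρ = 1 − 6Σd² / [n(n²−1)] = 1 − 6×18 / (5×24) = 1 − 108/120 ≈ 0.1000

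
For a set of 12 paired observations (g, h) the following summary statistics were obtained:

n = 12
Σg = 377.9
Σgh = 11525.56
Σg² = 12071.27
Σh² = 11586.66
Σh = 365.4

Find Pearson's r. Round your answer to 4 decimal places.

0.0660

r = (nΣgh − ΣgΣh) / √[(nΣg² − (Σg)²)(nΣh² − (Σh)²)]
Numerator: 12×11525.56 − 377.9×365.4 = 222.06
Denominator: √[(144855.24 − 142808.41)(139039.92 − 133517.16)] = √[2046.83 × 5522.76] = 3362.1646
r = 222.06 / 3362.1646 ≈ 0.0660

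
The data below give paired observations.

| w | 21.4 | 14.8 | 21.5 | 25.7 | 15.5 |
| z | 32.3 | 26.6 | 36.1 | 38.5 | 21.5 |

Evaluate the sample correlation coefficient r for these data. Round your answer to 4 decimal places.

0.9256

n = 5, Σw = 98.9, Σz = 155, Σw² = 2039.99, Σz² = 4998.56, Σwz = 3183.75
nΣwz − ΣwΣz = 15918.75 − 15329.5 = 589.25
nΣw² − (Σw)² = 10199.95 − 9781.21 = 418.74; nΣz² − (Σz)² = 24992.8 − 24025 = 967.8
r = 589.25 / √(418.74 × 967.8) = 589.25 / 636.5977 ≈ 0.9256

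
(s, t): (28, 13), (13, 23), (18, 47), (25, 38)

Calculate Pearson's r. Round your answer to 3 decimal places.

n = 4, Σs = 84, Σt = 121, Σs² = 1902, Σt² = 4351, Σst = 2459
nΣst − ΣsΣt = 9836 − 10164 = -328
nΣs² − (Σs)² = 7608 − 7056 = 552; nΣt² − (Σt)² = 17404 − 14641 = 2763
r = -328 / √(552 × 2763) = -328 / 1234.9802 ≈ -0.266

-0.266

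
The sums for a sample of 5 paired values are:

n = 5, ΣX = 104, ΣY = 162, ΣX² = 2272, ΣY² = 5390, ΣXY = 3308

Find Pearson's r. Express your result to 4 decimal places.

r = (nΣXY − ΣXΣY) / √[(nΣX² − (ΣX)²)(nΣY² − (ΣY)²)]
Numerator: 5×3308 − 104×162 = -308
Denominator: √[(11360 − 10816)(26950 − 26244)] = √[544 × 706] = 619.7290
r = -308 / 619.7290 ≈ -0.4970

-0.4970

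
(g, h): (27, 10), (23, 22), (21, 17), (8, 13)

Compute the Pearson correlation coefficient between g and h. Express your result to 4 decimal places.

n = 4, Σg = 79, Σh = 62, Σg² = 1763, Σh² = 1042, Σgh = 1237
nΣgh − ΣgΣh = 4948 − 4898 = 50
nΣg² − (Σg)² = 7052 − 6241 = 811; nΣh² − (Σh)² = 4168 − 3844 = 324
r = 50 / √(811 × 324) = 50 / 512.6051 ≈ 0.0975

0.0975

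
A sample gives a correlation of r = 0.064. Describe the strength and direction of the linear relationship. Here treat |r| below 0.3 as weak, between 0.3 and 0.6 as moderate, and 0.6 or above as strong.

r = 0.064 > 0 so the relationship is positive.
|r| = 0.064, which falls in the weak range.

weak positive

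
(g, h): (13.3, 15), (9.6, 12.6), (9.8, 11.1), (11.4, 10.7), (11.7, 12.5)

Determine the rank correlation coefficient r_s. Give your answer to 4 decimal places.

0.3000

Rank g: 5, 1, 2, 3, 4
Rank h: 5, 4, 2, 1, 3
d = rank(g) − rank(h): 0, -3, 0, 2, 1; Σd² = 14
ρ = 1 − 6Σd² / [n(n²−1)] = 1 − 6×14 / (5×24) = 1 − 84/120 ≈ 0.3000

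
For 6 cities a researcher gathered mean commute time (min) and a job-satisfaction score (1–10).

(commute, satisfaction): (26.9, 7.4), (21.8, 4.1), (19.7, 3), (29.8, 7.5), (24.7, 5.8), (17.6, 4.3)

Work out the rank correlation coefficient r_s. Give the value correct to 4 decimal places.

Rank commute: 5, 3, 2, 6, 4, 1
Rank satisfaction: 5, 2, 1, 6, 4, 3
d = rank(commute) − rank(satisfaction): 0, 1, 1, 0, 0, -2; Σd² = 6
ρ = 1 − 6Σd² / [n(n²−1)] = 1 − 6×6 / (6×35) = 1 − 36/210 ≈ 0.8286

0.8286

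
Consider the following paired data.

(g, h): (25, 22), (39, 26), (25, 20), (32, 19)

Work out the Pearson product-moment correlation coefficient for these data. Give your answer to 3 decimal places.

n = 4, Σg = 121, Σh = 87, Σg² = 3795, Σh² = 1921, Σgh = 2672
nΣgh − ΣgΣh = 10688 − 10527 = 161
nΣg² − (Σg)² = 15180 − 14641 = 539; nΣh² − (Σh)² = 7684 − 7569 = 115
r = 161 / √(539 × 115) = 161 / 248.9679 ≈ 0.647

0.647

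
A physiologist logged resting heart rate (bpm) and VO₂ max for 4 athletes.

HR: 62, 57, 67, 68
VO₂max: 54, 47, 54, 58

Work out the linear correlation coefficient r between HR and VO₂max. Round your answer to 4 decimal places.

n = 4, Σx = 254, Σy = 213, Σx² = 16206, Σy² = 11405, Σxy = 13589
nΣxy − ΣxΣy = 54356 − 54102 = 254
nΣx² − (Σx)² = 64824 − 64516 = 308; nΣy² − (Σy)² = 45620 − 45369 = 251
r = 254 / √(308 × 251) = 254 / 278.0432 ≈ 0.9135

0.9135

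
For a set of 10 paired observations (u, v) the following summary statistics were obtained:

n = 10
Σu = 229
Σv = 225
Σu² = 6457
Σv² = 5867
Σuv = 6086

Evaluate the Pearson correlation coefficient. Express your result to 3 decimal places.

r = (nΣuv − ΣuΣv) / √[(nΣu² − (Σu)²)(nΣv² − (Σv)²)]
Numerator: 10×6086 − 229×225 = 9335
Denominator: √[(64570 − 52441)(58670 − 50625)] = √[12129 × 8045] = 9878.1479
r = 9335 / 9878.1479 ≈ 0.945

0.945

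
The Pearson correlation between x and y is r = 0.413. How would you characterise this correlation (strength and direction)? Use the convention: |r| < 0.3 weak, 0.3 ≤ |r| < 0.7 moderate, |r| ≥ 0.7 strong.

r = 0.413 > 0 so the relationship is positive.
|r| = 0.413, which falls in the moderate range.

moderate positive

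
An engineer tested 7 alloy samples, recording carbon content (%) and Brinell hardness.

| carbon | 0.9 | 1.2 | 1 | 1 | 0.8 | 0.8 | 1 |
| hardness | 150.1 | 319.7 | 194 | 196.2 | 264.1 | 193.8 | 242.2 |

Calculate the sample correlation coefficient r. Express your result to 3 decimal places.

n = 7, Σx = 6.7, Σy = 1560.1, Σx² = 6.53, Σy² = 366836.63, Σxy = 1517.45
nΣxy − ΣxΣy = 10622.15 − 10452.67 = 169.48
nΣx² − (Σx)² = 45.71 − 44.89 = 0.82; nΣy² − (Σy)² = 2567856.41 − 2433912.01 = 133944.4
r = 169.48 / √(0.82 × 133944.4) = 169.48 / 331.4127 ≈ 0.511

0.511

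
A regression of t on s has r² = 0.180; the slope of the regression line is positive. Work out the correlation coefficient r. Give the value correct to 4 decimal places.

0.4243

|r| = √0.180 = 0.4243
The association is positive, so r = 0.4243.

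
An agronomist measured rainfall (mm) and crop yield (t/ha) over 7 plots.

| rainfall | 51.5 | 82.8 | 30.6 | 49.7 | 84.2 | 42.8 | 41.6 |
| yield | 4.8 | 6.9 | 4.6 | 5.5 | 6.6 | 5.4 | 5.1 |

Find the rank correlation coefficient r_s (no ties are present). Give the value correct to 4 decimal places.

Rank rainfall: 5, 6, 1, 4, 7, 3, 2
Rank yield: 2, 7, 1, 5, 6, 4, 3
d = rank(rainfall) − rank(yield): 3, -1, 0, -1, 1, -1, -1; Σd² = 14
ρ = 1 − 6Σd² / [n(n²−1)] = 1 − 6×14 / (7×48) = 1 − 84/336 ≈ 0.7500

0.7500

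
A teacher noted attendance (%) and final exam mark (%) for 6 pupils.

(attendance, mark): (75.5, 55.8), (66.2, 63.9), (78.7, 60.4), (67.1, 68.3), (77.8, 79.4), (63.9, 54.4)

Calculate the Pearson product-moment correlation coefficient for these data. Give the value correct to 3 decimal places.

0.308

n = 6, Σx = 429.2, Σy = 382.2, Σx² = 30914.84, Σy² = 24773.62, Σxy = 27432.97
nΣxy − ΣxΣy = 164597.82 − 164040.24 = 557.58
nΣx² − (Σx)² = 185489.04 − 184212.64 = 1276.4; nΣy² − (Σy)² = 148641.72 − 146076.84 = 2564.88
r = 557.58 / √(1276.4 × 2564.88) = 557.58 / 1809.3681 ≈ 0.308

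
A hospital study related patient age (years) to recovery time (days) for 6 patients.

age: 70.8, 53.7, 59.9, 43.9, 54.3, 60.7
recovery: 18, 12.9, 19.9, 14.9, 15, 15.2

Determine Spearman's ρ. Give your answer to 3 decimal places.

0.771

Rank age: 6, 2, 4, 1, 3, 5
Rank recovery: 5, 1, 6, 2, 3, 4
d = rank(age) − rank(recovery): 1, 1, -2, -1, 0, 1; Σd² = 8
ρ = 1 − 6Σd² / [n(n²−1)] = 1 − 6×8 / (6×35) = 1 − 48/210 ≈ 0.771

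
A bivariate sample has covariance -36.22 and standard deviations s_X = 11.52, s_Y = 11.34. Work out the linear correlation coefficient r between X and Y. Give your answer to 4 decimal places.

r = Cov(X,Y) / (s_X · s_Y) = -36.22 / (11.52 × 11.34)
  = -36.22 / 130.6368 ≈ -0.2773

-0.2773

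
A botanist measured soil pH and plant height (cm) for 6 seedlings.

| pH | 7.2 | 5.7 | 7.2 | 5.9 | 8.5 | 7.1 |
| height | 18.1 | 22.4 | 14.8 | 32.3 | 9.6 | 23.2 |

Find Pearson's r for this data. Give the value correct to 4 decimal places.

n = 6, Σx = 41.6, Σy = 120.4, Σx² = 293.64, Σy² = 2722.1, Σxy = 801.45
nΣxy − ΣxΣy = 4808.7 − 5008.64 = -199.94
nΣx² − (Σx)² = 1761.84 − 1730.56 = 31.28; nΣy² − (Σy)² = 16332.6 − 14496.16 = 1836.44
r = -199.94 / √(31.28 × 1836.44) = -199.94 / 239.6745 ≈ -0.8342

-0.8342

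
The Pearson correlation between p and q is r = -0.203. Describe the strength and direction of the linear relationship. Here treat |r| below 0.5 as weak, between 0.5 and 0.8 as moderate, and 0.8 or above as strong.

weak negative

r = -0.203 < 0 so the relationship is negative.
|r| = 0.203, which falls in the weak range.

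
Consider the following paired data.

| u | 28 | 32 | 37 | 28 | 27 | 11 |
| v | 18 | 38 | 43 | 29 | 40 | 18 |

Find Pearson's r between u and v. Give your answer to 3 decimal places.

n = 6, Σu = 163, Σv = 186, Σu² = 4811, Σv² = 6382, Σuv = 5401
nΣuv − ΣuΣv = 32406 − 30318 = 2088
nΣu² − (Σu)² = 28866 − 26569 = 2297; nΣv² − (Σv)² = 38292 − 34596 = 3696
r = 2088 / √(2297 × 3696) = 2088 / 2913.7110 ≈ 0.717

0.717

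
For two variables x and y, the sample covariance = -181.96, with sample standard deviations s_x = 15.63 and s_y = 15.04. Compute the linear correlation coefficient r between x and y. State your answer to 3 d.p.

r = Cov(x,y) / (s_x · s_y) = -181.96 / (15.63 × 15.04)
  = -181.96 / 235.0752 ≈ -0.774

-0.774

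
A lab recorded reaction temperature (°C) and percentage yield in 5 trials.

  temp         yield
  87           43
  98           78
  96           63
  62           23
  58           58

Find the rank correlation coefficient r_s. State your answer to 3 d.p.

Rank temp: 3, 5, 4, 2, 1
Rank yield: 2, 5, 4, 1, 3
d = rank(temp) − rank(yield): 1, 0, 0, 1, -2; Σd² = 6
ρ = 1 − 6Σd² / [n(n²−1)] = 1 − 6×6 / (5×24) = 1 − 36/120 ≈ 0.700

0.700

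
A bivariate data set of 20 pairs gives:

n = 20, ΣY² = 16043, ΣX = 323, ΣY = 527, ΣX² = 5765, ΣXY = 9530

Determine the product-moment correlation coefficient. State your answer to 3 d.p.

0.937

r = (nΣXY − ΣXΣY) / √[(nΣX² − (ΣX)²)(nΣY² − (ΣY)²)]
Numerator: 20×9530 − 323×527 = 20379
Denominator: √[(115300 − 104329)(320860 − 277729)] = √[10971 × 43131] = 21752.9355
r = 20379 / 21752.9355 ≈ 0.937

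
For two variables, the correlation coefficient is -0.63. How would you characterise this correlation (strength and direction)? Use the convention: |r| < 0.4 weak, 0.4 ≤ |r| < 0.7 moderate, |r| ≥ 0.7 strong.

moderate negative

r = -0.63 < 0 so the relationship is negative.
|r| = 0.63, which falls in the moderate range.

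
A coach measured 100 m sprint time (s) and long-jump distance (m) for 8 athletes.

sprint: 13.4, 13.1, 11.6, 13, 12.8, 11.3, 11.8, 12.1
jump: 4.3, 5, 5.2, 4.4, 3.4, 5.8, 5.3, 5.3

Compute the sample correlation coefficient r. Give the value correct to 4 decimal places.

-0.7237

n = 8, Σx = 99.1, Σy = 38.7, Σx² = 1231.91, Σy² = 191.27, Σxy = 476.37
nΣxy − ΣxΣy = 3810.96 − 3835.17 = -24.21
nΣx² − (Σx)² = 9855.28 − 9820.81 = 34.47; nΣy² − (Σy)² = 1530.16 − 1497.69 = 32.47
r = -24.21 / √(34.47 × 32.47) = -24.21 / 33.4551 ≈ -0.7237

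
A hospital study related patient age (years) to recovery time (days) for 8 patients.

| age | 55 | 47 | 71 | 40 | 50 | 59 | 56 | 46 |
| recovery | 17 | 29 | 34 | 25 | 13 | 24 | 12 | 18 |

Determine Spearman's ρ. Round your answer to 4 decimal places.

Rank age: 5, 3, 8, 1, 4, 7, 6, 2
Rank recovery: 3, 7, 8, 6, 2, 5, 1, 4
d = rank(age) − rank(recovery): 2, -4, 0, -5, 2, 2, 5, -2; Σd² = 82
ρ = 1 − 6Σd² / [n(n²−1)] = 1 − 6×82 / (8×63) = 1 − 492/504 ≈ 0.0238

0.0238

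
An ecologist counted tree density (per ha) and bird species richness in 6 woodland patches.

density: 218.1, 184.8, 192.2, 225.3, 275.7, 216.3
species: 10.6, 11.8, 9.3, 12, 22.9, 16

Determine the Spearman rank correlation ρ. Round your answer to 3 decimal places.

0.600

Rank density: 4, 1, 2, 5, 6, 3
Rank species: 2, 3, 1, 4, 6, 5
d = rank(density) − rank(species): 2, -2, 1, 1, 0, -2; Σd² = 14
ρ = 1 − 6Σd² / [n(n²−1)] = 1 − 6×14 / (6×35) = 1 − 84/210 ≈ 0.600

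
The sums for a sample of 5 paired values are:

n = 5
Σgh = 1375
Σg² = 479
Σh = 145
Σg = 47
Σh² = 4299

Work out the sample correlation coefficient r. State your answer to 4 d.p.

r = (nΣgh − ΣgΣh) / √[(nΣg² − (Σg)²)(nΣh² − (Σh)²)]
Numerator: 5×1375 − 47×145 = 60
Denominator: √[(2395 − 2209)(21495 − 21025)] = √[186 × 470] = 295.6687
r = 60 / 295.6687 ≈ 0.2029

0.2029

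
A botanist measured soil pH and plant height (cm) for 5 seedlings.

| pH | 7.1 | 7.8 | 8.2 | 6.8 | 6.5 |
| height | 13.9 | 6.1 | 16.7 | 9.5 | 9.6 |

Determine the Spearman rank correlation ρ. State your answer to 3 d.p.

0.300

Rank pH: 3, 4, 5, 2, 1
Rank height: 4, 1, 5, 2, 3
d = rank(pH) − rank(height): -1, 3, 0, 0, -2; Σd² = 14
ρ = 1 − 6Σd² / [n(n²−1)] = 1 − 6×14 / (5×24) = 1 − 84/120 ≈ 0.300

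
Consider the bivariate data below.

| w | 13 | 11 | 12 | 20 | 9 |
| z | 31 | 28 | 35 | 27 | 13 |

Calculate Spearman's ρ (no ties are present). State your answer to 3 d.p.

Rank w: 4, 2, 3, 5, 1
Rank z: 4, 3, 5, 2, 1
d = rank(w) − rank(z): 0, -1, -2, 3, 0; Σd² = 14
ρ = 1 − 6Σd² / [n(n²−1)] = 1 − 6×14 / (5×24) = 1 − 84/120 ≈ 0.300

0.300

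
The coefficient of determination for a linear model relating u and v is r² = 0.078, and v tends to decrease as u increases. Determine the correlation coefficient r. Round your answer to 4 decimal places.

|r| = √0.078 = 0.2793
The association is negative, so r = −0.2793.

-0.2793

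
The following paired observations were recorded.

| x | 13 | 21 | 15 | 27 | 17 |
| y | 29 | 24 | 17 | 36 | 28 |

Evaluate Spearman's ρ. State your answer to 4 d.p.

Rank x: 1, 4, 2, 5, 3
Rank y: 4, 2, 1, 5, 3
d = rank(x) − rank(y): -3, 2, 1, 0, 0; Σd² = 14
ρ = 1 − 6Σd² / [n(n²−1)] = 1 − 6×14 / (5×24) = 1 − 84/120 ≈ 0.3000

0.3000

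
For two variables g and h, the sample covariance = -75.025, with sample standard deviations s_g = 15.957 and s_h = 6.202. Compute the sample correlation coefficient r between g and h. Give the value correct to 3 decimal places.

r = Cov(g,h) / (s_g · s_h) = -75.025 / (15.957 × 6.202)
  = -75.025 / 98.9653 ≈ -0.758

-0.758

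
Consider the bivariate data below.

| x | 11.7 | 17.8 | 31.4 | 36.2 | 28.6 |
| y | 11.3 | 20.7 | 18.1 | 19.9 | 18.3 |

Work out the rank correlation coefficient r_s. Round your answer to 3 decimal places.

Rank x: 1, 2, 4, 5, 3
Rank y: 1, 5, 2, 4, 3
d = rank(x) − rank(y): 0, -3, 2, 1, 0; Σd² = 14
ρ = 1 − 6Σd² / [n(n²−1)] = 1 − 6×14 / (5×24) = 1 − 84/120 ≈ 0.300

0.300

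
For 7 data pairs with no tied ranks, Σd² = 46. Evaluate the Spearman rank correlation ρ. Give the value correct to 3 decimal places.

ρ = 1 − 6Σd² / [n(n²−1)] = 1 − 6×46 / (7×48)
  = 1 − 276/336 = 1 − 0.8214 ≈ 0.179

0.179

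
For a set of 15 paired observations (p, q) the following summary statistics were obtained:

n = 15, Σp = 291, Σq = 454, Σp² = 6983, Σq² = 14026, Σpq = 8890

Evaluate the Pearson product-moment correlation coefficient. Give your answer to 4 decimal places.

0.1335

r = (nΣpq − ΣpΣq) / √[(nΣp² − (Σp)²)(nΣq² − (Σq)²)]
Numerator: 15×8890 − 291×454 = 1236
Denominator: √[(104745 − 84681)(210390 − 206116)] = √[20064 × 4274] = 9260.3205
r = 1236 / 9260.3205 ≈ 0.1335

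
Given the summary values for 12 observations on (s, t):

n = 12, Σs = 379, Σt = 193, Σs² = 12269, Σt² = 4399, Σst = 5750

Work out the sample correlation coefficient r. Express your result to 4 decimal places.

r = (nΣst − ΣsΣt) / √[(nΣs² − (Σs)²)(nΣt² − (Σt)²)]
Numerator: 12×5750 − 379×193 = -4147
Denominator: √[(147228 − 143641)(52788 − 37249)] = √[3587 × 15539] = 7465.8150
r = -4147 / 7465.8150 ≈ -0.5555

-0.5555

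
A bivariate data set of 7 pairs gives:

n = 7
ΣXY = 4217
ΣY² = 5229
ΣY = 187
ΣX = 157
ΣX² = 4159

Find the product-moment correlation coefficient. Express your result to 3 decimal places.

r = (nΣXY − ΣXΣY) / √[(nΣX² − (ΣX)²)(nΣY² − (ΣY)²)]
Numerator: 7×4217 − 157×187 = 160
Denominator: √[(29113 − 24649)(36603 − 34969)] = √[4464 × 1634] = 2700.7732
r = 160 / 2700.7732 ≈ 0.059

0.059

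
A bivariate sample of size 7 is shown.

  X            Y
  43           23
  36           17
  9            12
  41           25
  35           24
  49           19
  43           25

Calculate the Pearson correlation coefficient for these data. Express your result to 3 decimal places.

0.720

n = 7, ΣX = 256, ΣY = 145, ΣX² = 10382, ΣY² = 3149, ΣXY = 5580
nΣXY − ΣXΣY = 39060 − 37120 = 1940
nΣX² − (ΣX)² = 72674 − 65536 = 7138; nΣY² − (ΣY)² = 22043 − 21025 = 1018
r = 1940 / √(7138 × 1018) = 1940 / 2695.6417 ≈ 0.720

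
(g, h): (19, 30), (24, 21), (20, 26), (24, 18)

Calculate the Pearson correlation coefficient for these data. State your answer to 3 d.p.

-0.960

n = 4, Σg = 87, Σh = 95, Σg² = 1913, Σh² = 2341, Σgh = 2026
nΣgh − ΣgΣh = 8104 − 8265 = -161
nΣg² − (Σg)² = 7652 − 7569 = 83; nΣh² − (Σh)² = 9364 − 9025 = 339
r = -161 / √(83 × 339) = -161 / 167.7409 ≈ -0.960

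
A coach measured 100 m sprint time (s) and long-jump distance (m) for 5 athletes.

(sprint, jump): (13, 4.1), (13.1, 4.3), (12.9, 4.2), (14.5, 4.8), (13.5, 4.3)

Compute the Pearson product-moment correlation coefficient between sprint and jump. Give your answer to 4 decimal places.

n = 5, Σx = 67, Σy = 21.7, Σx² = 899.52, Σy² = 94.47, Σxy = 291.46
nΣxy − ΣxΣy = 1457.3 − 1453.9 = 3.4
nΣx² − (Σx)² = 4497.6 − 4489 = 8.6; nΣy² − (Σy)² = 472.35 − 470.89 = 1.46
r = 3.4 / √(8.6 × 1.46) = 3.4 / 3.5434 ≈ 0.9595

0.9595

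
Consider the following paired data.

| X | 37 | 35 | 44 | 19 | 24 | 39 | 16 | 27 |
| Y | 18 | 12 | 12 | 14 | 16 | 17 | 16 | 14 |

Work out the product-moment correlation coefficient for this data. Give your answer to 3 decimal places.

-0.151

n = 8, ΣX = 241, ΣY = 119, ΣX² = 7973, ΣY² = 1805, ΣXY = 3561
nΣXY − ΣXΣY = 28488 − 28679 = -191
nΣX² − (ΣX)² = 63784 − 58081 = 5703; nΣY² − (ΣY)² = 14440 − 14161 = 279
r = -191 / √(5703 × 279) = -191 / 1261.4028 ≈ -0.151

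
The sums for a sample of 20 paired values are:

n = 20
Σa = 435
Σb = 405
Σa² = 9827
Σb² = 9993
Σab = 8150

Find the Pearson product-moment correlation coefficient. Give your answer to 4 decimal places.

r = (nΣab − ΣaΣb) / √[(nΣa² − (Σa)²)(nΣb² − (Σb)²)]
Numerator: 20×8150 − 435×405 = -13175
Denominator: √[(196540 − 189225)(199860 − 164025)] = √[7315 × 35835] = 16190.5227
r = -13175 / 16190.5227 ≈ -0.8137

-0.8137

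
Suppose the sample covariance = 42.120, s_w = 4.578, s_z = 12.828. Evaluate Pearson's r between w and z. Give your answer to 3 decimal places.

r = Cov(w,z) / (s_w · s_z) = 42.120 / (4.578 × 12.828)
  = 42.120 / 58.7266 ≈ 0.717

0.717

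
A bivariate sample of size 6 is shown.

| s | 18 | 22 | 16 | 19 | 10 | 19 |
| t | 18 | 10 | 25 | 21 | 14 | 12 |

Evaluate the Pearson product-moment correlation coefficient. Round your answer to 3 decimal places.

-0.191

n = 6, Σs = 104, Σt = 100, Σs² = 1886, Σt² = 1830, Σst = 1711
nΣst − ΣsΣt = 10266 − 10400 = -134
nΣs² − (Σs)² = 11316 − 10816 = 500; nΣt² − (Σt)² = 10980 − 10000 = 980
r = -134 / √(500 × 980) = -134 / 700.0000 ≈ -0.191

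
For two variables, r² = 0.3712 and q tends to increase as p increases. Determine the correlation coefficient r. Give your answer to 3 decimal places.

0.609

|r| = √0.3712 = 0.609
The association is positive, so r = 0.609.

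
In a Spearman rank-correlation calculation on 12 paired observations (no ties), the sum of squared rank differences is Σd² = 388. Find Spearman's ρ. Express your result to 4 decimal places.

ρ = 1 − 6Σd² / [n(n²−1)] = 1 − 6×388 / (12×143)
  = 1 − 2328/1716 = 1 − 1.35664 ≈ -0.3566

-0.3566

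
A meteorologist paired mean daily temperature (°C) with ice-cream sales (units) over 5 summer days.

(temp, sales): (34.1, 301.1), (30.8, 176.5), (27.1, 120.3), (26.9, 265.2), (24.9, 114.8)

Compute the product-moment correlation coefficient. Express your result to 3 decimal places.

n = 5, Σx = 143.8, Σy = 977.9, Σx² = 4189.48, Σy² = 219795.63, Σxy = 28956.24
nΣxy − ΣxΣy = 144781.2 − 140622.02 = 4159.18
nΣx² − (Σx)² = 20947.4 − 20678.44 = 268.96; nΣy² − (Σy)² = 1098978.15 − 956288.41 = 142689.74
r = 4159.18 / √(268.96 × 142689.74) = 4159.18 / 6194.9845 ≈ 0.671

0.671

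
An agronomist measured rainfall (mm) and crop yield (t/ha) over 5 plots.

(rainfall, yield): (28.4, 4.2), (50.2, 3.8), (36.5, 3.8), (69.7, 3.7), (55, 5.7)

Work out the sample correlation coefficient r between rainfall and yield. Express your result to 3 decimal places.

0.062

n = 5, Σx = 239.8, Σy = 21.2, Σx² = 12541.94, Σy² = 92.7, Σxy = 1020.13
nΣxy − ΣxΣy = 5100.65 − 5083.76 = 16.89
nΣx² − (Σx)² = 62709.7 − 57504.04 = 5205.66; nΣy² − (Σy)² = 463.5 − 449.44 = 14.06
r = 16.89 / √(5205.66 × 14.06) = 16.89 / 270.5394 ≈ 0.062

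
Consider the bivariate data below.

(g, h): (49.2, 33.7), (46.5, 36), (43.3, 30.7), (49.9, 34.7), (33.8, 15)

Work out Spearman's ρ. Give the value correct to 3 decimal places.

Rank g: 4, 3, 2, 5, 1
Rank h: 3, 5, 2, 4, 1
d = rank(g) − rank(h): 1, -2, 0, 1, 0; Σd² = 6
ρ = 1 − 6Σd² / [n(n²−1)] = 1 − 6×6 / (5×24) = 1 − 36/120 ≈ 0.700

0.700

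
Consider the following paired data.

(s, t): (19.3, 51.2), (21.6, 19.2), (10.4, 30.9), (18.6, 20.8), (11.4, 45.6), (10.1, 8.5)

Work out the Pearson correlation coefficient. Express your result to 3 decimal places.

0.077

n = 6, Σs = 91.4, Σt = 176.2, Σs² = 1525.14, Σt² = 6529.14, Σst = 2716.81
nΣst − ΣsΣt = 16300.86 − 16104.68 = 196.18
nΣs² − (Σs)² = 9150.84 − 8353.96 = 796.88; nΣt² − (Σt)² = 39174.84 − 31046.44 = 8128.4
r = 196.18 / √(796.88 × 8128.4) = 196.18 / 2545.0657 ≈ 0.077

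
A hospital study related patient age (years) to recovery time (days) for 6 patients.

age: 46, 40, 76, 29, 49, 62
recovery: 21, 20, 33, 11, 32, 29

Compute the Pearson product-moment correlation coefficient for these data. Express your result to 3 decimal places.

0.863

n = 6, Σx = 302, Σy = 146, Σx² = 16578, Σy² = 3916, Σxy = 7959
nΣxy − ΣxΣy = 47754 − 44092 = 3662
nΣx² − (Σx)² = 99468 − 91204 = 8264; nΣy² − (Σy)² = 23496 − 21316 = 2180
r = 3662 / √(8264 × 2180) = 3662 / 4244.4693 ≈ 0.863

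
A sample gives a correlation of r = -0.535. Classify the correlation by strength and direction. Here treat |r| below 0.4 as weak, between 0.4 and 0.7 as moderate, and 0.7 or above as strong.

moderate negative

r = -0.535 < 0 so the relationship is negative.
|r| = 0.535, which falls in the moderate range.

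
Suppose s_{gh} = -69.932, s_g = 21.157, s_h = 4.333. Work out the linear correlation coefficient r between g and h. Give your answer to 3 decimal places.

-0.763

r = Cov(g,h) / (s_g · s_h) = -69.932 / (21.157 × 4.333)
  = -69.932 / 91.6733 ≈ -0.763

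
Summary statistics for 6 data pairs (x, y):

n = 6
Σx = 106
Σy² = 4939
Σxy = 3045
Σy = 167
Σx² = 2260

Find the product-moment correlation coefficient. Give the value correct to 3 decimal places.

r = (nΣxy − ΣxΣy) / √[(nΣx² − (Σx)²)(nΣy² − (Σy)²)]
Numerator: 6×3045 − 106×167 = 568
Denominator: √[(13560 − 11236)(29634 − 27889)] = √[2324 × 1745] = 2013.7974
r = 568 / 2013.7974 ≈ 0.282

0.282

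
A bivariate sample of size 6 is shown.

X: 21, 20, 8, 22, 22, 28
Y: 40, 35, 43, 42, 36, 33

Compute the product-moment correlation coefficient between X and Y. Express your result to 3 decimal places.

-0.703

n = 6, ΣX = 121, ΣY = 229, ΣX² = 2657, ΣY² = 8823, ΣXY = 4524
nΣXY − ΣXΣY = 27144 − 27709 = -565
nΣX² − (ΣX)² = 15942 − 14641 = 1301; nΣY² − (ΣY)² = 52938 − 52441 = 497
r = -565 / √(1301 × 497) = -565 / 804.1126 ≈ -0.703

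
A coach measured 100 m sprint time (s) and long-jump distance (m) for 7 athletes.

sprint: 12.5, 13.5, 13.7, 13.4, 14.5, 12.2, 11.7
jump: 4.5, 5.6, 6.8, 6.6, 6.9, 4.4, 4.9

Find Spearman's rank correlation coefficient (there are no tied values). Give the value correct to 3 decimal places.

Rank sprint: 3, 5, 6, 4, 7, 2, 1
Rank jump: 2, 4, 6, 5, 7, 1, 3
d = rank(sprint) − rank(jump): 1, 1, 0, -1, 0, 1, -2; Σd² = 8
ρ = 1 − 6Σd² / [n(n²−1)] = 1 − 6×8 / (7×48) = 1 − 48/336 ≈ 0.857

0.857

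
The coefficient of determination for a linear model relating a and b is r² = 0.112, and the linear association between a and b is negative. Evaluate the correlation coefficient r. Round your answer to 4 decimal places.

|r| = √0.112 = 0.3347
The association is negative, so r = −0.3347.

-0.3347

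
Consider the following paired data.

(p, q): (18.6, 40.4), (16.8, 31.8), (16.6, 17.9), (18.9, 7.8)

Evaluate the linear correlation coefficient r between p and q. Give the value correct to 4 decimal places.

n = 4, Σp = 70.9, Σq = 97.9, Σp² = 1260.97, Σq² = 3024.65, Σpq = 1730.24
nΣpq − ΣpΣq = 6920.96 − 6941.11 = -20.15
nΣp² − (Σp)² = 5043.88 − 5026.81 = 17.07; nΣq² − (Σq)² = 12098.6 − 9584.41 = 2514.19
r = -20.15 / √(17.07 × 2514.19) = -20.15 / 207.1647 ≈ -0.0973

-0.0973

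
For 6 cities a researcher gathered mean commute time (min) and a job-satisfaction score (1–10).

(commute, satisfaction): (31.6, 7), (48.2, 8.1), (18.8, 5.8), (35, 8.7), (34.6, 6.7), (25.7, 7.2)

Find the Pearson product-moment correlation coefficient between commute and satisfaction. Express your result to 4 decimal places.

n = 6, Σx = 193.9, Σy = 43.5, Σx² = 6757.89, Σy² = 320.67, Σxy = 1442.02
nΣxy − ΣxΣy = 8652.12 − 8434.65 = 217.47
nΣx² − (Σx)² = 40547.34 − 37597.21 = 2950.13; nΣy² − (Σy)² = 1924.02 − 1892.25 = 31.77
r = 217.47 / √(2950.13 × 31.77) = 217.47 / 306.1464 ≈ 0.7103

0.7103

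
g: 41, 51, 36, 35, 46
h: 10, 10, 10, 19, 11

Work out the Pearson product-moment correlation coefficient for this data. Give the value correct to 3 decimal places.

n = 5, Σg = 209, Σh = 60, Σg² = 8919, Σh² = 782, Σgh = 2451
nΣgh − ΣgΣh = 12255 − 12540 = -285
nΣg² − (Σg)² = 44595 − 43681 = 914; nΣh² − (Σh)² = 3910 − 3600 = 310
r = -285 / √(914 × 310) = -285 / 532.2969 ≈ -0.535

-0.535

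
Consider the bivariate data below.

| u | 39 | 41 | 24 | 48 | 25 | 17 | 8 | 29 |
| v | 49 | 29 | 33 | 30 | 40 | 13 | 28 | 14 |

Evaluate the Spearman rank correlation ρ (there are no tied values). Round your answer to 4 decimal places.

0.3571

Rank u: 6, 7, 3, 8, 4, 2, 1, 5
Rank v: 8, 4, 6, 5, 7, 1, 3, 2
d = rank(u) − rank(v): -2, 3, -3, 3, -3, 1, -2, 3; Σd² = 54
ρ = 1 − 6Σd² / [n(n²−1)] = 1 − 6×54 / (8×63) = 1 − 324/504 ≈ 0.3571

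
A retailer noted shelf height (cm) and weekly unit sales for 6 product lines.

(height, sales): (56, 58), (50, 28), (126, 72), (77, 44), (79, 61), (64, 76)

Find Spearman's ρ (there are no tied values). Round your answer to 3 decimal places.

Rank height: 2, 1, 6, 4, 5, 3
Rank sales: 3, 1, 5, 2, 4, 6
d = rank(height) − rank(sales): -1, 0, 1, 2, 1, -3; Σd² = 16
ρ = 1 − 6Σd² / [n(n²−1)] = 1 − 6×16 / (6×35) = 1 − 96/210 ≈ 0.543

0.543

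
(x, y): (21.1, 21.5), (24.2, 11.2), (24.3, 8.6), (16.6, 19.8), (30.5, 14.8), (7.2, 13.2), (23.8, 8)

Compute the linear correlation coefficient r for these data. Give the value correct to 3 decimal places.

n = 7, Σx = 147.7, Σy = 97.1, Σx² = 3445.43, Σy² = 1510.97, Σxy = 1999.19
nΣxy − ΣxΣy = 13994.33 − 14341.67 = -347.34
nΣx² − (Σx)² = 24118.01 − 21815.29 = 2302.72; nΣy² − (Σy)² = 10576.79 − 9428.41 = 1148.38
r = -347.34 / √(2302.72 × 1148.38) = -347.34 / 1626.1604 ≈ -0.214

-0.214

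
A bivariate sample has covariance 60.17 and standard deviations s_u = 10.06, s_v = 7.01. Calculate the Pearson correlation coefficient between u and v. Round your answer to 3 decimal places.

0.853

r = Cov(u,v) / (s_u · s_v) = 60.17 / (10.06 × 7.01)
  = 60.17 / 70.5206 ≈ 0.853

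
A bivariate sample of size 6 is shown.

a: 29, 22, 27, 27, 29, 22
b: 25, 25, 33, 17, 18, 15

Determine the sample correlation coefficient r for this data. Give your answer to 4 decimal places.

n = 6, Σa = 156, Σb = 133, Σa² = 4108, Σb² = 3177, Σab = 3477
nΣab − ΣaΣb = 20862 − 20748 = 114
nΣa² − (Σa)² = 24648 − 24336 = 312; nΣb² − (Σb)² = 19062 − 17689 = 1373
r = 114 / √(312 × 1373) = 114 / 654.5044 ≈ 0.1742

0.1742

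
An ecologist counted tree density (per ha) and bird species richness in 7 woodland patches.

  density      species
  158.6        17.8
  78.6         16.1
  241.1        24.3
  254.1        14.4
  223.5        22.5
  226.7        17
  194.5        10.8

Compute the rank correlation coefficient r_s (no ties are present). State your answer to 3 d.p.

Rank density: 2, 1, 6, 7, 4, 5, 3
Rank species: 5, 3, 7, 2, 6, 4, 1
d = rank(density) − rank(species): -3, -2, -1, 5, -2, 1, 2; Σd² = 48
ρ = 1 − 6Σd² / [n(n²−1)] = 1 − 6×48 / (7×48) = 1 − 288/336 ≈ 0.143

0.143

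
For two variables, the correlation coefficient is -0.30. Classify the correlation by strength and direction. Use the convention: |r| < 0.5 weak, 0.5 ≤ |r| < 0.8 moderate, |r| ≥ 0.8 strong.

weak negative

r = -0.30 < 0 so the relationship is negative.
|r| = 0.30, which falls in the weak range.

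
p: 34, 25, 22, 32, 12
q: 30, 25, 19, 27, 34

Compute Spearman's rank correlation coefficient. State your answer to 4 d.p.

0.0000

Rank p: 5, 3, 2, 4, 1
Rank q: 4, 2, 1, 3, 5
d = rank(p) − rank(q): 1, 1, 1, 1, -4; Σd² = 20
ρ = 1 − 6Σd² / [n(n²−1)] = 1 − 6×20 / (5×24) = 1 − 120/120 ≈ 0.0000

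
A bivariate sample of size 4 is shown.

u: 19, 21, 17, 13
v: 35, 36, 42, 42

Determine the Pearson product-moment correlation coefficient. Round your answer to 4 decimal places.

-0.8143

n = 4, Σu = 70, Σv = 155, Σu² = 1260, Σv² = 6049, Σuv = 2681
nΣuv − ΣuΣv = 10724 − 10850 = -126
nΣu² − (Σu)² = 5040 − 4900 = 140; nΣv² − (Σv)² = 24196 − 24025 = 171
r = -126 / √(140 × 171) = -126 / 154.7256 ≈ -0.8143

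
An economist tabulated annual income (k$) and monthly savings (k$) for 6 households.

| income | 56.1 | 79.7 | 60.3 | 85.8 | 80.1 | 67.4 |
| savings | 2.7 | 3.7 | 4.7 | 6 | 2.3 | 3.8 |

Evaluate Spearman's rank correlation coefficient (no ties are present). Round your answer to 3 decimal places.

Rank income: 1, 4, 2, 6, 5, 3
Rank savings: 2, 3, 5, 6, 1, 4
d = rank(income) − rank(savings): -1, 1, -3, 0, 4, -1; Σd² = 28
ρ = 1 − 6Σd² / [n(n²−1)] = 1 − 6×28 / (6×35) = 1 − 168/210 ≈ 0.200

0.200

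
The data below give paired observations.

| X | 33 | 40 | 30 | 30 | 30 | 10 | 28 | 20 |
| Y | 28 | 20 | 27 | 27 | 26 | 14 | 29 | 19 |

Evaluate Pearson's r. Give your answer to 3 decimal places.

0.610

n = 8, ΣX = 221, ΣY = 190, ΣX² = 6673, ΣY² = 4716, ΣXY = 5456
nΣXY − ΣXΣY = 43648 − 41990 = 1658
nΣX² − (ΣX)² = 53384 − 48841 = 4543; nΣY² − (ΣY)² = 37728 − 36100 = 1628
r = 1658 / √(4543 × 1628) = 1658 / 2719.5595 ≈ 0.610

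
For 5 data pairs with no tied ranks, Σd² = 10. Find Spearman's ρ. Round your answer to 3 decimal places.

ρ = 1 − 6Σd² / [n(n²−1)] = 1 − 6×10 / (5×24)
  = 1 − 60/120 = 1 − 0.5000 ≈ 0.500

0.500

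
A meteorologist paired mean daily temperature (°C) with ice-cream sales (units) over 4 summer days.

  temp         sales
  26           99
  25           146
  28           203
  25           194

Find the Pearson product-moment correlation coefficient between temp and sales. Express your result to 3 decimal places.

0.324

n = 4, Σx = 104, Σy = 642, Σx² = 2710, Σy² = 109962, Σxy = 16758
nΣxy − ΣxΣy = 67032 − 66768 = 264
nΣx² − (Σx)² = 10840 − 10816 = 24; nΣy² − (Σy)² = 439848 − 412164 = 27684
r = 264 / √(24 × 27684) = 264 / 815.1172 ≈ 0.324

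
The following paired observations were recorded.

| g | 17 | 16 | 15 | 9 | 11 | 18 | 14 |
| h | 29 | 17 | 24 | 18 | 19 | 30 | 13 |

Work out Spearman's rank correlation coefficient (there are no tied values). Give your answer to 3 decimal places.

0.607

Rank g: 6, 5, 4, 1, 2, 7, 3
Rank h: 6, 2, 5, 3, 4, 7, 1
d = rank(g) − rank(h): 0, 3, -1, -2, -2, 0, 2; Σd² = 22
ρ = 1 − 6Σd² / [n(n²−1)] = 1 − 6×22 / (7×48) = 1 − 132/336 ≈ 0.607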